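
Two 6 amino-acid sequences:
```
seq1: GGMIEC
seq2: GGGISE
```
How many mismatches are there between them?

3

Mismatches (1-based): position 3: M→G; position 5: E→S; position 6: C→E.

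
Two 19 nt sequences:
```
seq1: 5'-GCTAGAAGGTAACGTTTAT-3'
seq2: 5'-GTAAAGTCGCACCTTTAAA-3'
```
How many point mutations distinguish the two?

Comparing position by position, 11 positions differ: 2 (C/T), 3 (T/A), 5 (G/A), 6 (A/G), 7 (A/T), 8 (G/C), 10 (T/C), 12 (A/C), 14 (G/T), 17 (T/A), 19 (T/A).

11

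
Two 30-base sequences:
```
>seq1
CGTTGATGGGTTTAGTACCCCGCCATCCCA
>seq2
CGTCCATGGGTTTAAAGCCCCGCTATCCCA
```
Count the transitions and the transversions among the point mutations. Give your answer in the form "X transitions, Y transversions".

4 transitions, 2 transversions

Mismatches (1-based):
base 4: T→C (pyrimidine→pyrimidine, transition)
base 5: G→C (purine→pyrimidine, transversion)
base 15: G→A (purine→purine, transition)
base 16: T→A (pyrimidine→purine, transversion)
base 17: A→G (purine→purine, transition)
base 24: C→T (pyrimidine→pyrimidine, transition)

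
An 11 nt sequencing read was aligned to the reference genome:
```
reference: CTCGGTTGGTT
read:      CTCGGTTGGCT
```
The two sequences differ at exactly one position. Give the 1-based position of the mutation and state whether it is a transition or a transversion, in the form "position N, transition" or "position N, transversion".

position 10, transition

The sequences differ only at position 10: T→C (pyrimidine→pyrimidine), a transition.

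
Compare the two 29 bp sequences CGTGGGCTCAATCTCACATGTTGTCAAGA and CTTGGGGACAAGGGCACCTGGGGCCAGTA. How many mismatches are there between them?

12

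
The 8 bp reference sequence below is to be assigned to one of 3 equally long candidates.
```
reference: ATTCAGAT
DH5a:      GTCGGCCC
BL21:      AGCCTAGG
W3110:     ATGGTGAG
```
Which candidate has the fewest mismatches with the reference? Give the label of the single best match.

W3110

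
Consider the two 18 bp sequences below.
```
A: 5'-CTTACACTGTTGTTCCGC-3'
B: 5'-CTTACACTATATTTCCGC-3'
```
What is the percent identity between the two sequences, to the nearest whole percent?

83%

Mismatches at positions 9, 11, 12 (1-based): 3 of 18.
Identical positions: 15/18 = 83.33% → 83%.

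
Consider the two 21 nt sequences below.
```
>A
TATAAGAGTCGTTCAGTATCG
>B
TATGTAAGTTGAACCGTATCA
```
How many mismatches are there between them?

8

Comparing position by position, 8 bases differ: 4 (A/G), 5 (A/T), 6 (G/A), 10 (C/T), 12 (T/A), 13 (T/A), 15 (A/C), 21 (G/A).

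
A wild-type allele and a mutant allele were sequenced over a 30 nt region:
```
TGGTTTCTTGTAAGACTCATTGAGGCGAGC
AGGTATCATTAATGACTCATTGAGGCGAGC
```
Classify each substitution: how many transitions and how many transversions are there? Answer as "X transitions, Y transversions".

0 transitions, 6 transversions

Transitions (purine↔purine or pyrimidine↔pyrimidine): none.
Transversions (purine↔pyrimidine): 1 T→A, 5 T→A, 8 T→A, 10 G→T, 11 T→A, 13 A→T.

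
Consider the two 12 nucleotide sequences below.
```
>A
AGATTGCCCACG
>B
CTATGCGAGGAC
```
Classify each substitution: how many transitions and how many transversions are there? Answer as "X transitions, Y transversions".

Mismatches (1-based):
position 1: A→C (purine→pyrimidine, transversion)
position 2: G→T (purine→pyrimidine, transversion)
position 5: T→G (pyrimidine→purine, transversion)
position 6: G→C (purine→pyrimidine, transversion)
position 7: C→G (pyrimidine→purine, transversion)
position 8: C→A (pyrimidine→purine, transversion)
position 9: C→G (pyrimidine→purine, transversion)
position 10: A→G (purine→purine, transition)
position 11: C→A (pyrimidine→purine, transversion)
position 12: G→C (purine→pyrimidine, transversion)

1 transition, 9 transversions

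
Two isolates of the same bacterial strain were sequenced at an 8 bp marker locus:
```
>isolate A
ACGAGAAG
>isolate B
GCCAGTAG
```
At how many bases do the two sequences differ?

3

Comparing position by position, 3 bases differ: 1 (A/G), 3 (G/C), 6 (A/T).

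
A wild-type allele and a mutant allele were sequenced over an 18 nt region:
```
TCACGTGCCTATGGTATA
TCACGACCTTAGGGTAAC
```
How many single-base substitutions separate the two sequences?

6

Mismatches (1-based): base 6: T→A; base 7: G→C; base 9: C→T; base 12: T→G; base 17: T→A; base 18: A→C.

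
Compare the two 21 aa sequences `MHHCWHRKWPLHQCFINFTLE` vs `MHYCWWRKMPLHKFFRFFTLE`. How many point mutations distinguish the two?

7

Mismatches (1-based): residue 3: H→Y; residue 6: H→W; residue 9: W→M; residue 13: Q→K; residue 14: C→F; residue 16: I→R; residue 17: N→F.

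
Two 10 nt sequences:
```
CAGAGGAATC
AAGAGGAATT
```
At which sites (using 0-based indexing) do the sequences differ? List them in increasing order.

Scanning 0-based: 0: C/A; 9: C/T.

0, 9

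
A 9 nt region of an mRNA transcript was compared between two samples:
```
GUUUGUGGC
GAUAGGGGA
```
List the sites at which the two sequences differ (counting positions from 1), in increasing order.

2, 4, 6, 9

Scanning 1-based: 2: U/A; 4: U/A; 6: U/G; 9: C/A.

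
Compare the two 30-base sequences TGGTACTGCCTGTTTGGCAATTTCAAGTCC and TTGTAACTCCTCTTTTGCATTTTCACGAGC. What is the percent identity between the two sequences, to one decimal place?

10 positions differ (2, 6, 7, 8, 12, 16, 20, 26, 28, 29), so 20 of 30 match: 20/30 = 66.67%.

66.7%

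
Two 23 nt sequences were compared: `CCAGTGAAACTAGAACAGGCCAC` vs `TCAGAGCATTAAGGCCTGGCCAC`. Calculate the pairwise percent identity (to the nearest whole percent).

9 positions differ (1, 5, 7, 9, 10, 11, 14, 15, 17), so 14 of 23 match: 14/23 = 60.87%.

61%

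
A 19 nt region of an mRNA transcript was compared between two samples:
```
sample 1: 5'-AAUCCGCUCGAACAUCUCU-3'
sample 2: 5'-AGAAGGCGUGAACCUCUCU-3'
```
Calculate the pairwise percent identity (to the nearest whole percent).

63%

7 positions differ (2, 3, 4, 5, 8, 9, 14), so 12 of 19 match: 12/19 = 63.16%.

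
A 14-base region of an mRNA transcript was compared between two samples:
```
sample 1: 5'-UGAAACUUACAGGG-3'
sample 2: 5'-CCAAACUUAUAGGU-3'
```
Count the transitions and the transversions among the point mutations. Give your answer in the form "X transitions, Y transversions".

Mismatches (1-based):
site 1: U→C (pyrimidine→pyrimidine, transition)
site 2: G→C (purine→pyrimidine, transversion)
site 10: C→U (pyrimidine→pyrimidine, transition)
site 14: G→U (purine→pyrimidine, transversion)

2 transitions, 2 transversions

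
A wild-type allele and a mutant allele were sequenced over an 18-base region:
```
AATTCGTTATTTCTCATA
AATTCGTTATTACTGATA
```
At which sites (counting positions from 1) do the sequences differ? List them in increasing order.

Differences at site 12 (T→A), site 15 (C→G).

12, 15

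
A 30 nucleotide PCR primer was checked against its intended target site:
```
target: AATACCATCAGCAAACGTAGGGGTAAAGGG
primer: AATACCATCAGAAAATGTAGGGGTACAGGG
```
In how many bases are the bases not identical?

The sequences differ at bases 12, 16, 26 (1-based) — 3 in total.

3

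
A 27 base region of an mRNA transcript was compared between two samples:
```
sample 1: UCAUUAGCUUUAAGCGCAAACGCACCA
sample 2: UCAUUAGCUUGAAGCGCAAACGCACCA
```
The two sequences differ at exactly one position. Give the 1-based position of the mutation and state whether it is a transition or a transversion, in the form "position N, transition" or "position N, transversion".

position 11, transversion

The sequences differ only at position 11: U→G (pyrimidine→purine), a transversion.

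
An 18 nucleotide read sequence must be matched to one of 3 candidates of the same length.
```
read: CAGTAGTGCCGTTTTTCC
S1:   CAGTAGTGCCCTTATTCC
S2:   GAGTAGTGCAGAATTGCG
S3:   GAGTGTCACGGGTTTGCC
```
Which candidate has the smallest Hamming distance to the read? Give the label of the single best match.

S1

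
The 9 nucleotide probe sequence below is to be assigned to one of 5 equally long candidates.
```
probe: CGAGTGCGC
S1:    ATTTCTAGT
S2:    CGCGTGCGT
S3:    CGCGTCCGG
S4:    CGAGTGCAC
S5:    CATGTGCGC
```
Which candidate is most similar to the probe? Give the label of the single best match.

S1 differs at 8 sites; S2 differs at 2 sites; S3 differs at 3 sites; S4 differs at 1 site; S5 differs at 2 sites. The closest is S4.

S4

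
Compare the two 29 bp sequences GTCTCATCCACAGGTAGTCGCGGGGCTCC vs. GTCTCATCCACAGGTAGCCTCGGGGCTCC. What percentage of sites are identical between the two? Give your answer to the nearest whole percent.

93%

2 positions differ (18, 20), so 27 of 29 match: 27/29 = 93.1%.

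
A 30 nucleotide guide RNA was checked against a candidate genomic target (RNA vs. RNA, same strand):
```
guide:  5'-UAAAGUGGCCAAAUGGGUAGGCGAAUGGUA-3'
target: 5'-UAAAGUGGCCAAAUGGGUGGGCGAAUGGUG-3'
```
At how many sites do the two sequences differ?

2

The sequences differ at sites 19, 30 (1-based) — 2 in total.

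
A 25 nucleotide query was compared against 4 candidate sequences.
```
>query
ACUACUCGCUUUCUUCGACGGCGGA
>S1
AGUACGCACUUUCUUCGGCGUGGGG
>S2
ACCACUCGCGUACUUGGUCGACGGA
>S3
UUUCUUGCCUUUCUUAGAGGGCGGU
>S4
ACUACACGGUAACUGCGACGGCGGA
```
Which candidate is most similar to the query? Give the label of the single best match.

S4

Hamming distances to query — S1: 7; S2: 6; S3: 9; S4: 5.
Smallest is S4 with 5 mismatches.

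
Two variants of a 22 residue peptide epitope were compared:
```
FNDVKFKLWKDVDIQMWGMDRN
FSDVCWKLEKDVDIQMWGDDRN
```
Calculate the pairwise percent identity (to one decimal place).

5 positions differ (2, 5, 6, 9, 19), so 17 of 22 match: 17/22 = 77.27%.

77.3%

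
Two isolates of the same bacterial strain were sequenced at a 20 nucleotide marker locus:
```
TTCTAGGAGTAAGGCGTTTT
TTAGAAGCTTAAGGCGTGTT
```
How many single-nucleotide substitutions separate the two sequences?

Mismatches (1-based): site 3: C→A; site 4: T→G; site 6: G→A; site 8: A→C; site 9: G→T; site 18: T→G.

6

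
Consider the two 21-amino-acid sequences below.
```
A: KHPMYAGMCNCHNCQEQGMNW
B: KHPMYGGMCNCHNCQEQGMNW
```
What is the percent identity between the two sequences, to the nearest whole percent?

Mismatch at position 6 (1-based): 1 of 21.
Identical positions: 20/21 = 95.24% → 95%.

95%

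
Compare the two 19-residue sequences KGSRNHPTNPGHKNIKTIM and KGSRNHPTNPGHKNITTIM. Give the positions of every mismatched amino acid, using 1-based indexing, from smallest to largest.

Scanning 1-based: 16: K/T.

16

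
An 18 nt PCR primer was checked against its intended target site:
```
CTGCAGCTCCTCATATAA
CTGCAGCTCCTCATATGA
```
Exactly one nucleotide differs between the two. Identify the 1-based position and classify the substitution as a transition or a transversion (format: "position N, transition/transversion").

position 17, transition

Position 17 changes A→G. A is a purine and G is a purine, so this is a transition.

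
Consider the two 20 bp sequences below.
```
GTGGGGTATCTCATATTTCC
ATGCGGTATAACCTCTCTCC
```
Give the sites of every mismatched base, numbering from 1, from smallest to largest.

Scanning 1-based: 1: G/A; 4: G/C; 10: C/A; 11: T/A; 13: A/C; 15: A/C; 17: T/C.

1, 4, 10, 11, 13, 15, 17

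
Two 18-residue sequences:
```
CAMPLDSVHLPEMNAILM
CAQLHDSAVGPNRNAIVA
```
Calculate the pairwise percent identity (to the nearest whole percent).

44%

Mismatches at positions 3, 4, 5, 8, 9, 10, 12, 13, 17, 18 (1-based): 10 of 18.
Identical positions: 8/18 = 44.44% → 44%.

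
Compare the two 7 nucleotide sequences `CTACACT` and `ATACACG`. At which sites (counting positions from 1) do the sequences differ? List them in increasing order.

1, 7

Scanning 1-based: 1: C/A; 7: T/G.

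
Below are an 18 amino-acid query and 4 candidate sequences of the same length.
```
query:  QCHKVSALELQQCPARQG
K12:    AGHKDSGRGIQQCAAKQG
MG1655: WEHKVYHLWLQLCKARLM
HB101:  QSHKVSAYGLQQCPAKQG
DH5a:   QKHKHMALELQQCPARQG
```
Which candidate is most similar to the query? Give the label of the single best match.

Hamming distances to query — K12: 9; MG1655: 9; HB101: 4; DH5a: 3.
Smallest is DH5a with 3 mismatches.

DH5a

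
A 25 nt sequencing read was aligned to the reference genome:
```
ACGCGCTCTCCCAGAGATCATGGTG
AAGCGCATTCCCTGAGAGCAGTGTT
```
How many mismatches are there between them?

Comparing position by position, 8 positions differ: 2 (C/A), 7 (T/A), 8 (C/T), 13 (A/T), 18 (T/G), 21 (T/G), 22 (G/T), 25 (G/T).

8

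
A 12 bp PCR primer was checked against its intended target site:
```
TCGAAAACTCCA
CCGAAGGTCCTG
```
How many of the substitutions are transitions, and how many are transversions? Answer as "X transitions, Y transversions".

7 transitions, 0 transversions

Mismatches (1-based):
base 1: T→C (pyrimidine→pyrimidine, transition)
base 6: A→G (purine→purine, transition)
base 7: A→G (purine→purine, transition)
base 8: C→T (pyrimidine→pyrimidine, transition)
base 9: T→C (pyrimidine→pyrimidine, transition)
base 11: C→T (pyrimidine→pyrimidine, transition)
base 12: A→G (purine→purine, transition)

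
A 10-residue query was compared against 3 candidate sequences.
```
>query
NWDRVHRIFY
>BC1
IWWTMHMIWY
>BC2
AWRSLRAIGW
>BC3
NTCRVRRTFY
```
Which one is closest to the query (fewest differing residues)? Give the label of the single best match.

BC3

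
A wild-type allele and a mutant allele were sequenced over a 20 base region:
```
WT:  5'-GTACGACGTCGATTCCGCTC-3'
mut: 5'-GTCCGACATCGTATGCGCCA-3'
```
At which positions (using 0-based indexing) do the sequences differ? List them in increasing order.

Scanning 0-based: 2: A/C; 7: G/A; 11: A/T; 12: T/A; 14: C/G; 18: T/C; 19: C/A.

2, 7, 11, 12, 14, 18, 19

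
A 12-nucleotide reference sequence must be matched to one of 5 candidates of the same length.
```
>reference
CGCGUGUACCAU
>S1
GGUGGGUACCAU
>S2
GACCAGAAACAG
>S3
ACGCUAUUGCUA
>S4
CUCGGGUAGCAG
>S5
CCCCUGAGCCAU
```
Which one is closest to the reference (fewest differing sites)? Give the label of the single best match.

S1

S1 differs at 3 sites; S2 differs at 7 sites; S3 differs at 9 sites; S4 differs at 4 sites; S5 differs at 4 sites. The closest is S1.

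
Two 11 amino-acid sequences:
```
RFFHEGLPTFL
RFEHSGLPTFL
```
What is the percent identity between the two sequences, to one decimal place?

81.8%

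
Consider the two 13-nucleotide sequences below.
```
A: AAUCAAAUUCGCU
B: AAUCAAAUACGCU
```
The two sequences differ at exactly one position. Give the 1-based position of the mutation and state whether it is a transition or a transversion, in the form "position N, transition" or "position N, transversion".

position 9, transversion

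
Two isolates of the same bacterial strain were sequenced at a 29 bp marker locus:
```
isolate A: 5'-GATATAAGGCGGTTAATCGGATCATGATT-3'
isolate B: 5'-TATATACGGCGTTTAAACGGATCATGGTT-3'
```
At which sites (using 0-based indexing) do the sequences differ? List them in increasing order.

Scanning 0-based: 0: G/T; 6: A/C; 11: G/T; 16: T/A; 26: A/G.

0, 6, 11, 16, 26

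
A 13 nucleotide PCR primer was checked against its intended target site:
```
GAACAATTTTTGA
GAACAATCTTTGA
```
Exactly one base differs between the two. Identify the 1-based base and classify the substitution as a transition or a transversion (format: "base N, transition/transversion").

base 8, transition

The sequences differ only at base 8: T→C (pyrimidine→pyrimidine), a transition.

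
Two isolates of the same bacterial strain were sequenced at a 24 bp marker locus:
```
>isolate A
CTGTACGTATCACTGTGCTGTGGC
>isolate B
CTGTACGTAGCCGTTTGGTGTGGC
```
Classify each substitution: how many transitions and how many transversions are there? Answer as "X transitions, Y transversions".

Transitions (purine↔purine or pyrimidine↔pyrimidine): none.
Transversions (purine↔pyrimidine): 10 T→G, 12 A→C, 13 C→G, 15 G→T, 18 C→G.

0 transitions, 5 transversions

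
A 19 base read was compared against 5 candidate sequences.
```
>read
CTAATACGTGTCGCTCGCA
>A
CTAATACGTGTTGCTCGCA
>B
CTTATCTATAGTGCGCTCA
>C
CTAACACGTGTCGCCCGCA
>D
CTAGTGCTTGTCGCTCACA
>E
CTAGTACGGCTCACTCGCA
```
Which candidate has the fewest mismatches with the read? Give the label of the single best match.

Hamming distances to read — A: 1; B: 9; C: 2; D: 4; E: 4.
Smallest is A with 1 mismatch.

A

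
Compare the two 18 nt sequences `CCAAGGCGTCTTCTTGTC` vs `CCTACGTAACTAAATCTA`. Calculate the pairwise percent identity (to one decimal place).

44.4%

10 positions differ (3, 5, 7, 8, 9, 12, 13, 14, 16, 18), so 8 of 18 match: 8/18 = 44.44%.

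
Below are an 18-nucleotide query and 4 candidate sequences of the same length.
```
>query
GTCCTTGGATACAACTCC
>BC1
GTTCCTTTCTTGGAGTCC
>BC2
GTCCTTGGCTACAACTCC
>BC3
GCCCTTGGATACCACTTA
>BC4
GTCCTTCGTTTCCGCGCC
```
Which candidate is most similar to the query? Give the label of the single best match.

BC2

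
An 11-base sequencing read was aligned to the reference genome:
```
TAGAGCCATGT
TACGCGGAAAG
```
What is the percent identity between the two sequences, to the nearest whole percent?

27%

Mismatches at positions 3, 4, 5, 6, 7, 9, 10, 11 (1-based): 8 of 11.
Identical positions: 3/11 = 27.27% → 27%.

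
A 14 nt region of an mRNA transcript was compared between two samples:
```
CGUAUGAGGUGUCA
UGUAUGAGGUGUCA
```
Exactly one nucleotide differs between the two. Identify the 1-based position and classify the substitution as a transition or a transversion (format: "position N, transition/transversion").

Position 1 changes C→U. C is a pyrimidine and U is a pyrimidine, so this is a transition.

position 1, transition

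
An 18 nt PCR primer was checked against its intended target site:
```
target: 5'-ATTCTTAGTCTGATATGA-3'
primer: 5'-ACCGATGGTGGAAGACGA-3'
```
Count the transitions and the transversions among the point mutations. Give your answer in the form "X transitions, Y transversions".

5 transitions, 5 transversions

Transitions (purine↔purine or pyrimidine↔pyrimidine): 2 T→C, 3 T→C, 7 A→G, 12 G→A, 16 T→C.
Transversions (purine↔pyrimidine): 4 C→G, 5 T→A, 10 C→G, 11 T→G, 14 T→G.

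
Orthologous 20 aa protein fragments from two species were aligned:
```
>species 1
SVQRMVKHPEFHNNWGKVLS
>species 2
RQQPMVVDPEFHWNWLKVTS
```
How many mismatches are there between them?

8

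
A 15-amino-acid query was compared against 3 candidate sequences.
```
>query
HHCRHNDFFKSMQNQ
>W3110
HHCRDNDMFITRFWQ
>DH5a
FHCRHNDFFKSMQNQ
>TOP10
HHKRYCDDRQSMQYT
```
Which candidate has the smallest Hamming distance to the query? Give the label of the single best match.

DH5a

W3110 differs at 7 residues; DH5a differs at 1 residue; TOP10 differs at 8 residues. The closest is DH5a.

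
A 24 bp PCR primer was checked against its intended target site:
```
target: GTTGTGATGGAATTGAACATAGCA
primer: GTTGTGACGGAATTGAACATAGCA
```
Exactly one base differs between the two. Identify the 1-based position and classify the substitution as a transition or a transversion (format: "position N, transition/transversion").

position 8, transition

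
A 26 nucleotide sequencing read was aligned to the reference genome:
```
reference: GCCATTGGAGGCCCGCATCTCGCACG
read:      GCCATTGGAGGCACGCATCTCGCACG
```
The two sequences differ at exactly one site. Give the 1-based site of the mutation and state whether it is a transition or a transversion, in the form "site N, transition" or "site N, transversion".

Site 13 changes C→A. C is a pyrimidine and A is a purine, so this is a transversion.

site 13, transversion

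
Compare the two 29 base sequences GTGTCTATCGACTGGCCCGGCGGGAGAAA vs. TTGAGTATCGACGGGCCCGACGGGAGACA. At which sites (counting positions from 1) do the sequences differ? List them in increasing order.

1, 4, 5, 13, 20, 28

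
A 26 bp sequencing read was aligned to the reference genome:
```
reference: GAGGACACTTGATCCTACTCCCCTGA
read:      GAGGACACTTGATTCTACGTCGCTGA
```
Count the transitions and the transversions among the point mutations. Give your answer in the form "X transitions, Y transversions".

Mismatches (1-based):
site 14: C→T (pyrimidine→pyrimidine, transition)
site 19: T→G (pyrimidine→purine, transversion)
site 20: C→T (pyrimidine→pyrimidine, transition)
site 22: C→G (pyrimidine→purine, transversion)

2 transitions, 2 transversions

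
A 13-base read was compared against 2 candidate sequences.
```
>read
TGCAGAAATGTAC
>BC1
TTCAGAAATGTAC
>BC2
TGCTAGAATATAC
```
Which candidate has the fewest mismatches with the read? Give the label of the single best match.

Hamming distances to read — BC1: 1; BC2: 4.
Smallest is BC1 with 1 mismatch.

BC1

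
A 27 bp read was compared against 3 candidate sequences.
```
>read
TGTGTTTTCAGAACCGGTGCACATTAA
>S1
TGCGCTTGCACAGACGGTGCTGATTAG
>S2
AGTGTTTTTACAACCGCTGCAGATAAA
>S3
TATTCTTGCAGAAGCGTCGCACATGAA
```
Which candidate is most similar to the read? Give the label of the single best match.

S1 differs at 9 sites; S2 differs at 6 sites; S3 differs at 8 sites. The closest is S2.

S2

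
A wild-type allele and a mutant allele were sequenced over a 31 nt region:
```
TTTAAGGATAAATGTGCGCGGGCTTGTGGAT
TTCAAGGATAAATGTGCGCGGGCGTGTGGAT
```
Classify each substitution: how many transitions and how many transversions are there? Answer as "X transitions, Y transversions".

1 transition, 1 transversion

Mismatches (1-based):
position 3: T→C (pyrimidine→pyrimidine, transition)
position 24: T→G (pyrimidine→purine, transversion)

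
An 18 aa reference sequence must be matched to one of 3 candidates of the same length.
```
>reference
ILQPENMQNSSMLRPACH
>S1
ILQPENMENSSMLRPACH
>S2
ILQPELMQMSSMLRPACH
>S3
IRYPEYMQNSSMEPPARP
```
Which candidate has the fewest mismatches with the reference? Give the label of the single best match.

S1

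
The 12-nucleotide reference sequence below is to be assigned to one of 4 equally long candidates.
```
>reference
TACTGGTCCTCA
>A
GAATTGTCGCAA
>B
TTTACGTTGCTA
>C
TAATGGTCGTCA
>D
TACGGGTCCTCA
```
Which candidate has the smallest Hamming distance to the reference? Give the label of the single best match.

Hamming distances to reference — A: 6; B: 8; C: 2; D: 1.
Smallest is D with 1 mismatch.

D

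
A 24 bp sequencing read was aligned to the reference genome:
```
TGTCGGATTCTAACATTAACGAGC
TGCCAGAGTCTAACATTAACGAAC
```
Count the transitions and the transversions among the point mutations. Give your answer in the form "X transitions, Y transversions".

Transitions (purine↔purine or pyrimidine↔pyrimidine): 3 T→C, 5 G→A, 23 G→A.
Transversions (purine↔pyrimidine): 8 T→G.

3 transitions, 1 transversion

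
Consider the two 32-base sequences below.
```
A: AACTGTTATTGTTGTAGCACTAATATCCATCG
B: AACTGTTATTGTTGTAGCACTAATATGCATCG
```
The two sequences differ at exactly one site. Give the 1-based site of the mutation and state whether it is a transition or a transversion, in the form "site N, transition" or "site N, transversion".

site 27, transversion

Site 27 changes C→G. C is a pyrimidine and G is a purine, so this is a transversion.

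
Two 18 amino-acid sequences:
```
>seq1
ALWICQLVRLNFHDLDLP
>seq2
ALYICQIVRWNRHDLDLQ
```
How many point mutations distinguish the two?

Mismatches (1-based): residue 3: W→Y; residue 7: L→I; residue 10: L→W; residue 12: F→R; residue 18: P→Q.

5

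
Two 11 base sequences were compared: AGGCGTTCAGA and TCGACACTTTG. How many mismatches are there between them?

Comparing position by position, 10 sites differ: 1 (A/T), 2 (G/C), 4 (C/A), 5 (G/C), 6 (T/A), 7 (T/C), 8 (C/T), 9 (A/T), 10 (G/T), 11 (A/G).

10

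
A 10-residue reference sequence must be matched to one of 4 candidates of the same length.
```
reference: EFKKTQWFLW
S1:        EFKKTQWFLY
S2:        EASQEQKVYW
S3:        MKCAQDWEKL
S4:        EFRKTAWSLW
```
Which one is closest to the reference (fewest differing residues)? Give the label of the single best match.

S1

S1 differs at 1 residue; S2 differs at 7 residues; S3 differs at 9 residues; S4 differs at 3 residues. The closest is S1.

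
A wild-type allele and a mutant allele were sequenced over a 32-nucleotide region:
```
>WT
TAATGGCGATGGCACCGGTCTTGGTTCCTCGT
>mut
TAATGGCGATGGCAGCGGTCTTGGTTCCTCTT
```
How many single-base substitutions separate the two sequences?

The sequences differ at sites 15, 31 (1-based) — 2 in total.

2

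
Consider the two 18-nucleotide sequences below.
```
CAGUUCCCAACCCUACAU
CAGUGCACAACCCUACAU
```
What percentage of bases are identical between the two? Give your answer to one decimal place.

88.9%

Mismatches at positions 5, 7 (1-based): 2 of 18.
Identical positions: 16/18 = 88.89% → 88.9%.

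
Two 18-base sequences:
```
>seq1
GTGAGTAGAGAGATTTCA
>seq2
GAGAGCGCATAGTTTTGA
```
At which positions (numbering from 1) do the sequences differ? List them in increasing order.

2, 6, 7, 8, 10, 13, 17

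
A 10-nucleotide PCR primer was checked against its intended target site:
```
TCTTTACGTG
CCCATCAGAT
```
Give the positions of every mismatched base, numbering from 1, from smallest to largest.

Differences at position 1 (T→C), position 3 (T→C), position 4 (T→A), position 6 (A→C), position 7 (C→A), position 9 (T→A), position 10 (G→T).

1, 3, 4, 6, 7, 9, 10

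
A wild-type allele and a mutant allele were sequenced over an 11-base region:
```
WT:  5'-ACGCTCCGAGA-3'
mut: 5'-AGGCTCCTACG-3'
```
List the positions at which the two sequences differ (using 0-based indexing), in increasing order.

1, 7, 9, 10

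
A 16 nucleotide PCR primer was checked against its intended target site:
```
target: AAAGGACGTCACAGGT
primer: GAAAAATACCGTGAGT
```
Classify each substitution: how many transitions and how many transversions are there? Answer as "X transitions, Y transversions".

10 transitions, 0 transversions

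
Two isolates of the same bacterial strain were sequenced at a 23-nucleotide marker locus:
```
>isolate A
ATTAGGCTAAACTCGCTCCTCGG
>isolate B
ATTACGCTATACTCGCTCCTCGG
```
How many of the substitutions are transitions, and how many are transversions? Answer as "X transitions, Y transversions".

0 transitions, 2 transversions

Transitions (purine↔purine or pyrimidine↔pyrimidine): none.
Transversions (purine↔pyrimidine): 5 G→C, 10 A→T.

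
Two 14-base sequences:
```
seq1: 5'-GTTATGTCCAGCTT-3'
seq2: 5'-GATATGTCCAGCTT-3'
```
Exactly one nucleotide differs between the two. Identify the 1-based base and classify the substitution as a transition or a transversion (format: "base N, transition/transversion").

The sequences differ only at base 2: T→A (pyrimidine→purine), a transversion.

base 2, transversion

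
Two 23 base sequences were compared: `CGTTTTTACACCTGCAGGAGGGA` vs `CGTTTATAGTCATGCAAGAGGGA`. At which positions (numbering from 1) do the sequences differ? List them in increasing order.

6, 9, 10, 12, 17

Scanning 1-based: 6: T/A; 9: C/G; 10: A/T; 12: C/A; 17: G/A.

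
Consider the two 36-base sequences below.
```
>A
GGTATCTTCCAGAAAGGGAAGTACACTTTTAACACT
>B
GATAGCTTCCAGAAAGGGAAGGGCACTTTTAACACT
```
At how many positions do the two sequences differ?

Mismatches (1-based): position 2: G→A; position 5: T→G; position 22: T→G; position 23: A→G.

4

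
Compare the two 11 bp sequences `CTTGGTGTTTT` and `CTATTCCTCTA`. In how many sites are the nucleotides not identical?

The sequences differ at sites 3, 4, 5, 6, 7, 9, 11 (1-based) — 7 in total.

7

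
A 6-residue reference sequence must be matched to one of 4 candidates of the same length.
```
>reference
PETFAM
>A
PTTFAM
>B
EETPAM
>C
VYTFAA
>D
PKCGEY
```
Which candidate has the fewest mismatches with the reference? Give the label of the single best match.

A differs at 1 residue; B differs at 2 residues; C differs at 3 residues; D differs at 5 residues. The closest is A.

A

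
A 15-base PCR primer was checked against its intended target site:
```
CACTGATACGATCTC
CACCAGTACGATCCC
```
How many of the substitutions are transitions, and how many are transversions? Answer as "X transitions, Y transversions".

4 transitions, 0 transversions

Transitions (purine↔purine or pyrimidine↔pyrimidine): 4 T→C, 5 G→A, 6 A→G, 14 T→C.
Transversions (purine↔pyrimidine): none.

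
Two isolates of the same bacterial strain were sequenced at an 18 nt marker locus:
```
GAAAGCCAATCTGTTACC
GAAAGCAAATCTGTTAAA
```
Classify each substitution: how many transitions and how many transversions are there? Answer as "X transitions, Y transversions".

Mismatches (1-based):
position 7: C→A (pyrimidine→purine, transversion)
position 17: C→A (pyrimidine→purine, transversion)
position 18: C→A (pyrimidine→purine, transversion)

0 transitions, 3 transversions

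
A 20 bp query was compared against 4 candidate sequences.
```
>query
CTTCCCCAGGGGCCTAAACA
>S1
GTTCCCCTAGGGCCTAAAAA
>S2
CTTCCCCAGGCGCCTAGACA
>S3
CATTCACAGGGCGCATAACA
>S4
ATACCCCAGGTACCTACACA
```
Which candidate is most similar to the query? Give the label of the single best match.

S2

S1 differs at 4 sites; S2 differs at 2 sites; S3 differs at 7 sites; S4 differs at 5 sites. The closest is S2.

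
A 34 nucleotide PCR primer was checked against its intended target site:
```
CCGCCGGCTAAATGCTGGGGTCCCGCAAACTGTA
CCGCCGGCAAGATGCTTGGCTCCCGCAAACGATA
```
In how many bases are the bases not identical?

The sequences differ at bases 9, 11, 17, 20, 31, 32 (1-based) — 6 in total.

6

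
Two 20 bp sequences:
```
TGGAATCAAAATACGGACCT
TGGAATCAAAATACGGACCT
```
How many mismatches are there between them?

The two sequences are identical at every position.

0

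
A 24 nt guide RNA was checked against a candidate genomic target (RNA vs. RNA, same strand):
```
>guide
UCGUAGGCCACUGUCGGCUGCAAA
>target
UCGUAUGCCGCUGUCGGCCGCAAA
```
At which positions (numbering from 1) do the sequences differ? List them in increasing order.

6, 10, 19

Scanning 1-based: 6: G/U; 10: A/G; 19: U/C.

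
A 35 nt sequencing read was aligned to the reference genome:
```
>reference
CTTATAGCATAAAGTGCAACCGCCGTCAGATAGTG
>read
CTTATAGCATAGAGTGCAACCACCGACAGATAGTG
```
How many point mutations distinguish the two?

3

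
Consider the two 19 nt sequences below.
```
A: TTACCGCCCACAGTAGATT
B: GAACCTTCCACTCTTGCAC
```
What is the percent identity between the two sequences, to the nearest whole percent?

47%

10 positions differ (1, 2, 6, 7, 12, 13, 15, 17, 18, 19), so 9 of 19 match: 9/19 = 47.37%.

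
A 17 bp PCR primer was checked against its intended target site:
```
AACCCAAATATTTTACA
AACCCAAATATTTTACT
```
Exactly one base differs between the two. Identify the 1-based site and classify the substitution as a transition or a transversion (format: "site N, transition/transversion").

The sequences differ only at site 17: A→T (purine→pyrimidine), a transversion.

site 17, transversion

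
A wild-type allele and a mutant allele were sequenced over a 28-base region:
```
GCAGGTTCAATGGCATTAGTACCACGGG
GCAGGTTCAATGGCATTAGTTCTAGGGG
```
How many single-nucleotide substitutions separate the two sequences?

3

The sequences differ at sites 21, 23, 25 (1-based) — 3 in total.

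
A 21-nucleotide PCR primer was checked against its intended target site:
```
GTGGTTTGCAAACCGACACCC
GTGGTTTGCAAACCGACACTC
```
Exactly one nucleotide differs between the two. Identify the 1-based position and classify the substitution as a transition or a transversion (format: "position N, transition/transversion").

position 20, transition

The sequences differ only at position 20: C→T (pyrimidine→pyrimidine), a transition.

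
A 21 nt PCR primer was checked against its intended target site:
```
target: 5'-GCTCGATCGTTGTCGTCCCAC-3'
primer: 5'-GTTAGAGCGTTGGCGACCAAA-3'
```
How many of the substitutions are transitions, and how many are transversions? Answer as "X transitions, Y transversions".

1 transition, 6 transversions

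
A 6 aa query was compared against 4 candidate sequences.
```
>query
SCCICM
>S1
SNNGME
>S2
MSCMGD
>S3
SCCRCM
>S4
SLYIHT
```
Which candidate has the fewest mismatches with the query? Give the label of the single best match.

Hamming distances to query — S1: 5; S2: 5; S3: 1; S4: 4.
Smallest is S3 with 1 mismatch.

S3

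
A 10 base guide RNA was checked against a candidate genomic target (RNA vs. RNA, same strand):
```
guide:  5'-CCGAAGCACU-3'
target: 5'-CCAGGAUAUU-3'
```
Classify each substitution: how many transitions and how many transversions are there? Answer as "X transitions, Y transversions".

6 transitions, 0 transversions

Transitions (purine↔purine or pyrimidine↔pyrimidine): 3 G→A, 4 A→G, 5 A→G, 6 G→A, 7 C→U, 9 C→U.
Transversions (purine↔pyrimidine): none.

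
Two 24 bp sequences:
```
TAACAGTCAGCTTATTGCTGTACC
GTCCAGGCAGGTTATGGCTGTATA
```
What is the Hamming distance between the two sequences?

Comparing position by position, 8 positions differ: 1 (T/G), 2 (A/T), 3 (A/C), 7 (T/G), 11 (C/G), 16 (T/G), 23 (C/T), 24 (C/A).

8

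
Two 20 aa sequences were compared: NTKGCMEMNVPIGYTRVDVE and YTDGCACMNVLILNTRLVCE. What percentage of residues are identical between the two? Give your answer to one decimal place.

10 positions differ (1, 3, 6, 7, 11, 13, 14, 17, 18, 19), so 10 of 20 match: 10/20 = 50%.

50.0%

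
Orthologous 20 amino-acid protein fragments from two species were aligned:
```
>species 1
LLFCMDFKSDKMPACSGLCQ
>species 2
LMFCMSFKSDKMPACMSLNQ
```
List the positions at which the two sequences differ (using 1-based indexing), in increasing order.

Differences at position 2 (L→M), position 6 (D→S), position 16 (S→M), position 17 (G→S), position 19 (C→N).

2, 6, 16, 17, 19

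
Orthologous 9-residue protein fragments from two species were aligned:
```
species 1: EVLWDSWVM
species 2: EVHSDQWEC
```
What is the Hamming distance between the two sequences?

The sequences differ at residues 3, 4, 6, 8, 9 (1-based) — 5 in total.

5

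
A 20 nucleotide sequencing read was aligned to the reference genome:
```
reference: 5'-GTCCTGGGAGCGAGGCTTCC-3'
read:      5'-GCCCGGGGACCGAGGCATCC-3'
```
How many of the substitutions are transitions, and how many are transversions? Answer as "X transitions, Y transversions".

1 transition, 3 transversions

Mismatches (1-based):
base 2: T→C (pyrimidine→pyrimidine, transition)
base 5: T→G (pyrimidine→purine, transversion)
base 10: G→C (purine→pyrimidine, transversion)
base 17: T→A (pyrimidine→purine, transversion)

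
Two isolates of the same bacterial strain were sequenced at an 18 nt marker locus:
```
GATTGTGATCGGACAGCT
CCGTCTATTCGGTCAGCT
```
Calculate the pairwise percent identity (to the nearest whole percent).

61%

Mismatches at positions 1, 2, 3, 5, 7, 8, 13 (1-based): 7 of 18.
Identical positions: 11/18 = 61.11% → 61%.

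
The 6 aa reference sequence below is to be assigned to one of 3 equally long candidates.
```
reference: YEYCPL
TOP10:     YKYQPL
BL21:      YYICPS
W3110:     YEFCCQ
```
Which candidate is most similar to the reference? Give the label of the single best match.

TOP10 differs at 2 positions; BL21 differs at 3 positions; W3110 differs at 3 positions. The closest is TOP10.

TOP10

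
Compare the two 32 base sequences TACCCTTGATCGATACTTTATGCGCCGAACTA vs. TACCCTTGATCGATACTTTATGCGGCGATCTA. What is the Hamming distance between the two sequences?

2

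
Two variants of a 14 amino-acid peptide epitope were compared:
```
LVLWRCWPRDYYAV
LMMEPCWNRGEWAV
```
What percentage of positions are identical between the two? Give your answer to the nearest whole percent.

43%

8 positions differ (2, 3, 4, 5, 8, 10, 11, 12), so 6 of 14 match: 6/14 = 42.86%.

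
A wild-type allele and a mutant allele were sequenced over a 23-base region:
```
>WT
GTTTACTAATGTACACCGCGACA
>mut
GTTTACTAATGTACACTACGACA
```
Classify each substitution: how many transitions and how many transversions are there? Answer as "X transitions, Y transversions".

2 transitions, 0 transversions

Transitions (purine↔purine or pyrimidine↔pyrimidine): 17 C→T, 18 G→A.
Transversions (purine↔pyrimidine): none.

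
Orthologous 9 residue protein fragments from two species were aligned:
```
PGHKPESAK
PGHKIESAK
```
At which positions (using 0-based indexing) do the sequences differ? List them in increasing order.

4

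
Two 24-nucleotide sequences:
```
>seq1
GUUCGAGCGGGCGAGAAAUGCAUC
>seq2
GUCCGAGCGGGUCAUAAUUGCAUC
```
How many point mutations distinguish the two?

5

Comparing position by position, 5 positions differ: 3 (U/C), 12 (C/U), 13 (G/C), 15 (G/U), 18 (A/U).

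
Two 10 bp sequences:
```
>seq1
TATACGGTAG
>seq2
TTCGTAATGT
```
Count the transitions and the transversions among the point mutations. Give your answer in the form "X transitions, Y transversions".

Transitions (purine↔purine or pyrimidine↔pyrimidine): 3 T→C, 4 A→G, 5 C→T, 6 G→A, 7 G→A, 9 A→G.
Transversions (purine↔pyrimidine): 2 A→T, 10 G→T.

6 transitions, 2 transversions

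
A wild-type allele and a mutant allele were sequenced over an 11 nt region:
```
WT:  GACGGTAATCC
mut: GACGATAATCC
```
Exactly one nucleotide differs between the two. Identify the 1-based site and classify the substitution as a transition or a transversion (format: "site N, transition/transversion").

site 5, transition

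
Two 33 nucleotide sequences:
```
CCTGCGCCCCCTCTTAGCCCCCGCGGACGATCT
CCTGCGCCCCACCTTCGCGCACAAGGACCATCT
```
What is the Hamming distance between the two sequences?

The sequences differ at bases 11, 12, 16, 19, 21, 23, 24, 29 (1-based) — 8 in total.

8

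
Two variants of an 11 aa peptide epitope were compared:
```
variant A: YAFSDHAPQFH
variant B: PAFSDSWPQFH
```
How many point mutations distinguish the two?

Comparing position by position, 3 positions differ: 1 (Y/P), 6 (H/S), 7 (A/W).

3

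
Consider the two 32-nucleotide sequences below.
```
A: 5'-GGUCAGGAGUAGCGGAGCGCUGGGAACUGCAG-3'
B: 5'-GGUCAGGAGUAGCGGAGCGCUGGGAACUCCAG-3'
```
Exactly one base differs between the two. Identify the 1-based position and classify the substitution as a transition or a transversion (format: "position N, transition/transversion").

Position 29 changes G→C. G is a purine and C is a pyrimidine, so this is a transversion.

position 29, transversion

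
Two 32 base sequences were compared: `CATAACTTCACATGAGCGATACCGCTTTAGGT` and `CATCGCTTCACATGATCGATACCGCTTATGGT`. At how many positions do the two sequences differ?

5

Mismatches (1-based): position 4: A→C; position 5: A→G; position 16: G→T; position 28: T→A; position 29: A→T.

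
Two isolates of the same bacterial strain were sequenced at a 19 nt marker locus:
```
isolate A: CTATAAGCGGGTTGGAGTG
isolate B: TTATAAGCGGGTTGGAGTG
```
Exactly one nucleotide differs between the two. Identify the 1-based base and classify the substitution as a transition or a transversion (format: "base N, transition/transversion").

base 1, transition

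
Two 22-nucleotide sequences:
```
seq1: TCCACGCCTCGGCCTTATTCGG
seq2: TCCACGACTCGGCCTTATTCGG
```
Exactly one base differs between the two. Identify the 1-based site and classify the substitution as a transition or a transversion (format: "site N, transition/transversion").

site 7, transversion

Site 7 changes C→A. C is a pyrimidine and A is a purine, so this is a transversion.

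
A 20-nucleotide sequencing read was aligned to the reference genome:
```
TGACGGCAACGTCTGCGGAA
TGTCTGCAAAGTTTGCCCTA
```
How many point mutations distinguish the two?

Mismatches (1-based): position 3: A→T; position 5: G→T; position 10: C→A; position 13: C→T; position 17: G→C; position 18: G→C; position 19: A→T.

7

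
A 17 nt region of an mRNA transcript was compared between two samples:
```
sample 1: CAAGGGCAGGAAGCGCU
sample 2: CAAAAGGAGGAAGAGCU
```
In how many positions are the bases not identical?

4

Mismatches (1-based): position 4: G→A; position 5: G→A; position 7: C→G; position 14: C→A.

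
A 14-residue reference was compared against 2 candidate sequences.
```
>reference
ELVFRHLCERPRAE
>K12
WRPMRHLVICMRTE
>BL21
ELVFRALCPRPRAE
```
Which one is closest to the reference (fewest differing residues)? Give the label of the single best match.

BL21

Hamming distances to reference — K12: 9; BL21: 2.
Smallest is BL21 with 2 mismatches.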